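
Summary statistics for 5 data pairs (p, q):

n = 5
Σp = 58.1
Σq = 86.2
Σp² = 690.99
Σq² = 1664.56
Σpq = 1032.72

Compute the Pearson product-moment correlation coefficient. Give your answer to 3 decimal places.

r = (nΣpq − ΣpΣq) / √[(nΣp² − (Σp)²)(nΣq² − (Σq)²)]
Numerator: 5×1032.72 − 58.1×86.2 = 155.38
Denominator: √[(3454.95 − 3375.61)(8322.8 − 7430.44)] = √[79.34 × 892.36] = 266.0824
r = 155.38 / 266.0824 ≈ 0.584

0.584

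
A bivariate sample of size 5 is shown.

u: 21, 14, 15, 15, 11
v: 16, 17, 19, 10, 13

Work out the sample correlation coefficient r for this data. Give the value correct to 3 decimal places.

n = 5, Σu = 76, Σv = 75, Σu² = 1208, Σv² = 1175, Σuv = 1152
nΣuv − ΣuΣv = 5760 − 5700 = 60
nΣu² − (Σu)² = 6040 − 5776 = 264; nΣv² − (Σv)² = 5875 − 5625 = 250
r = 60 / √(264 × 250) = 60 / 256.9047 ≈ 0.234

0.234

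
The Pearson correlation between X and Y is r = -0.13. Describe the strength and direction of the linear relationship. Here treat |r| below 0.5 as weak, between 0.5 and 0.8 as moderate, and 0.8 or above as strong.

weak negative

r = -0.13 < 0 so the relationship is negative.
|r| = 0.13, which falls in the weak range.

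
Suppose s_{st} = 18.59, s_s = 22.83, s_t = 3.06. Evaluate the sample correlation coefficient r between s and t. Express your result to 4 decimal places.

r = Cov(s,t) / (s_s · s_t) = 18.59 / (22.83 × 3.06)
  = 18.59 / 69.8598 ≈ 0.2661

0.2661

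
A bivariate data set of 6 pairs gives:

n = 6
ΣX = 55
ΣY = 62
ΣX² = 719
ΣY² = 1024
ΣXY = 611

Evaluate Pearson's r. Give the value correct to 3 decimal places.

r = (nΣXY − ΣXΣY) / √[(nΣX² − (ΣX)²)(nΣY² − (ΣY)²)]
Numerator: 6×611 − 55×62 = 256
Denominator: √[(4314 − 3025)(6144 − 3844)] = √[1289 × 2300] = 1721.8304
r = 256 / 1721.8304 ≈ 0.149

0.149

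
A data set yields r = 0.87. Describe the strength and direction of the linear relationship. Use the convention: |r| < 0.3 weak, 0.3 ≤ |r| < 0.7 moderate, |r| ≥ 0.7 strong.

r = 0.87 > 0 so the relationship is positive.
|r| = 0.87, which falls in the strong range.

strong positive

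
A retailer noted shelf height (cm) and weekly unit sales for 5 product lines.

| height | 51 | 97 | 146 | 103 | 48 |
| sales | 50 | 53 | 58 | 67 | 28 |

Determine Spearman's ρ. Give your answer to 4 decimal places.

0.9000

Rank height: 2, 3, 5, 4, 1
Rank sales: 2, 3, 4, 5, 1
d = rank(height) − rank(sales): 0, 0, 1, -1, 0; Σd² = 2
ρ = 1 − 6Σd² / [n(n²−1)] = 1 − 6×2 / (5×24) = 1 − 12/120 ≈ 0.9000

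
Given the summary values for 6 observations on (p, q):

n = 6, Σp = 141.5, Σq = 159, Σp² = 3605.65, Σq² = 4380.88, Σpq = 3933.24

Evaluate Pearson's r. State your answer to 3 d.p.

0.865

r = (nΣpq − ΣpΣq) / √[(nΣp² − (Σp)²)(nΣq² − (Σq)²)]
Numerator: 6×3933.24 − 141.5×159 = 1100.94
Denominator: √[(21633.9 − 20022.25)(26285.28 − 25281)] = √[1611.65 × 1004.28] = 1272.2216
r = 1100.94 / 1272.2216 ≈ 0.865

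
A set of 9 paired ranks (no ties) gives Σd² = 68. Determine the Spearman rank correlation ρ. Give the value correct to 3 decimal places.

ρ = 1 − 6Σd² / [n(n²−1)] = 1 − 6×68 / (9×80)
  = 1 − 408/720 = 1 − 0.5667 ≈ 0.433

0.433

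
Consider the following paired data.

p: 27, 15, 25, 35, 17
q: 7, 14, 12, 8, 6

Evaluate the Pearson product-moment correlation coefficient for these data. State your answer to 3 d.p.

-0.339

n = 5, Σp = 119, Σq = 47, Σp² = 3093, Σq² = 489, Σpq = 1081
nΣpq − ΣpΣq = 5405 − 5593 = -188
nΣp² − (Σp)² = 15465 − 14161 = 1304; nΣq² − (Σq)² = 2445 − 2209 = 236
r = -188 / √(1304 × 236) = -188 / 554.7468 ≈ -0.339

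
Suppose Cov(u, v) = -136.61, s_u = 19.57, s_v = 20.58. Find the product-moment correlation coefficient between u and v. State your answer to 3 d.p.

r = Cov(u,v) / (s_u · s_v) = -136.61 / (19.57 × 20.58)
  = -136.61 / 402.7506 ≈ -0.339

-0.339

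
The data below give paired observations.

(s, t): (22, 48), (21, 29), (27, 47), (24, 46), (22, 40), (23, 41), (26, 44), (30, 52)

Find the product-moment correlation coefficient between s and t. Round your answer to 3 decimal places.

n = 8, Σs = 195, Σt = 347, Σs² = 4819, Σt² = 15391, Σst = 8565
nΣst − ΣsΣt = 68520 − 67665 = 855
nΣs² − (Σs)² = 38552 − 38025 = 527; nΣt² − (Σt)² = 123128 − 120409 = 2719
r = 855 / √(527 × 2719) = 855 / 1197.0434 ≈ 0.714

0.714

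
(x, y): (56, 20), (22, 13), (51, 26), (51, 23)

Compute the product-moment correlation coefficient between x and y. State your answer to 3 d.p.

n = 4, Σx = 180, Σy = 82, Σx² = 8822, Σy² = 1774, Σxy = 3905
nΣxy − ΣxΣy = 15620 − 14760 = 860
nΣx² − (Σx)² = 35288 − 32400 = 2888; nΣy² − (Σy)² = 7096 − 6724 = 372
r = 860 / √(2888 × 372) = 860 / 1036.5018 ≈ 0.830

0.830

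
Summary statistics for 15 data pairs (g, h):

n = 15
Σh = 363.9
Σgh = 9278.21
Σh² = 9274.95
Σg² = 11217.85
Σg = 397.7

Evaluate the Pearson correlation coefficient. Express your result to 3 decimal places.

-0.675

r = (nΣgh − ΣgΣh) / √[(nΣg² − (Σg)²)(nΣh² − (Σh)²)]
Numerator: 15×9278.21 − 397.7×363.9 = -5549.88
Denominator: √[(168267.75 − 158165.29)(139124.25 − 132423.21)] = √[10102.46 × 6701.04] = 8227.8180
r = -5549.88 / 8227.8180 ≈ -0.675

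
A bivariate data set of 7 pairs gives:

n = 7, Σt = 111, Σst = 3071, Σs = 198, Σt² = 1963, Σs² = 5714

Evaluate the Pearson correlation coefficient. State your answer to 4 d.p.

-0.4530

r = (nΣst − ΣsΣt) / √[(nΣs² − (Σs)²)(nΣt² − (Σt)²)]
Numerator: 7×3071 − 198×111 = -481
Denominator: √[(39998 − 39204)(13741 − 12321)] = √[794 × 1420] = 1061.8286
r = -481 / 1061.8286 ≈ -0.4530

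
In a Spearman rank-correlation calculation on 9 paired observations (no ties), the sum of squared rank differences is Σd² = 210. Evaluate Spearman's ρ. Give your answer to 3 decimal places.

ρ = 1 − 6Σd² / [n(n²−1)] = 1 − 6×210 / (9×80)
  = 1 − 1260/720 = 1 − 1.7500 ≈ -0.750

-0.750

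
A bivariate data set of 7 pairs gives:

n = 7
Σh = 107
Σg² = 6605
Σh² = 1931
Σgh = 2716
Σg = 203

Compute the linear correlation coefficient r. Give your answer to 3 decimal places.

-0.840

r = (nΣgh − ΣgΣh) / √[(nΣg² − (Σg)²)(nΣh² − (Σh)²)]
Numerator: 7×2716 − 203×107 = -2709
Denominator: √[(46235 − 41209)(13517 − 11449)] = √[5026 × 2068] = 3223.9367
r = -2709 / 3223.9367 ≈ -0.840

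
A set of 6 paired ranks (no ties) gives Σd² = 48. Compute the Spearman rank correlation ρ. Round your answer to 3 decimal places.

-0.371

ρ = 1 − 6Σd² / [n(n²−1)] = 1 − 6×48 / (6×35)
  = 1 − 288/210 = 1 − 1.3714 ≈ -0.371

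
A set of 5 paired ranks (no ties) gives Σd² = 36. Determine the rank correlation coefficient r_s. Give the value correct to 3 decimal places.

ρ = 1 − 6Σd² / [n(n²−1)] = 1 − 6×36 / (5×24)
  = 1 − 216/120 = 1 − 1.8000 ≈ -0.800

-0.800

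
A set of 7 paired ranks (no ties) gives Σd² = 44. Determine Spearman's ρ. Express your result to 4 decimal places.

ρ = 1 − 6Σd² / [n(n²−1)] = 1 − 6×44 / (7×48)
  = 1 − 264/336 = 1 − 0.78571 ≈ 0.2143

0.2143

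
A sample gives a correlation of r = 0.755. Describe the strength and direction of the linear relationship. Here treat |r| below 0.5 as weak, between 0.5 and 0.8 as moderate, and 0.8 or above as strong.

r = 0.755 > 0 so the relationship is positive.
|r| = 0.755, which falls in the moderate range.

moderate positive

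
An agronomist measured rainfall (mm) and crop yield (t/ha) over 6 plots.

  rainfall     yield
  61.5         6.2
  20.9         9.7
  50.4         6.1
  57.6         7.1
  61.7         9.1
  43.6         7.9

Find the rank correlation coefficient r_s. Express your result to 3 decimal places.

Rank rainfall: 5, 1, 3, 4, 6, 2
Rank yield: 2, 6, 1, 3, 5, 4
d = rank(rainfall) − rank(yield): 3, -5, 2, 1, 1, -2; Σd² = 44
ρ = 1 − 6Σd² / [n(n²−1)] = 1 − 6×44 / (6×35) = 1 − 264/210 ≈ -0.257

-0.257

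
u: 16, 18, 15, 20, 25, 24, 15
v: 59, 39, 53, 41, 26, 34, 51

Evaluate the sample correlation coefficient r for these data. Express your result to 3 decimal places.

n = 7, Σu = 133, Σv = 303, Σu² = 2631, Σv² = 13925, Σuv = 5492
nΣuv − ΣuΣv = 38444 − 40299 = -1855
nΣu² − (Σu)² = 18417 − 17689 = 728; nΣv² − (Σv)² = 97475 − 91809 = 5666
r = -1855 / √(728 × 5666) = -1855 / 2030.9722 ≈ -0.913

-0.913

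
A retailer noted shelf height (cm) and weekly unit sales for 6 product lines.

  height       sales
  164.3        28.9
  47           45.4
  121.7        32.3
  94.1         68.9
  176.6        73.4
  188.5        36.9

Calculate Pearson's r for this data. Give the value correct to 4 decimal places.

-0.0996

n = 6, Σx = 792.2, Σy = 285.8, Σx² = 119589, Σy² = 15436.04, Σxy = 37214.56
nΣxy − ΣxΣy = 223287.36 − 226410.76 = -3123.4
nΣx² − (Σx)² = 717534 − 627580.84 = 89953.16; nΣy² − (Σy)² = 92616.24 − 81681.64 = 10934.6
r = -3123.4 / √(89953.16 × 10934.6) = -3123.4 / 31362.4269 ≈ -0.0996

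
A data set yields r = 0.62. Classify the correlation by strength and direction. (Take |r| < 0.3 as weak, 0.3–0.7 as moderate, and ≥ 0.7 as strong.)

moderate positive

r = 0.62 > 0 so the relationship is positive.
|r| = 0.62, which falls in the moderate range.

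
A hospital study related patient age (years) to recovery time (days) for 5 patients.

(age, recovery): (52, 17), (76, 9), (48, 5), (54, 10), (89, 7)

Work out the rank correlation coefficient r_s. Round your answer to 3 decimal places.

0.000

Rank age: 2, 4, 1, 3, 5
Rank recovery: 5, 3, 1, 4, 2
d = rank(age) − rank(recovery): -3, 1, 0, -1, 3; Σd² = 20
ρ = 1 − 6Σd² / [n(n²−1)] = 1 − 6×20 / (5×24) = 1 − 120/120 ≈ 0.000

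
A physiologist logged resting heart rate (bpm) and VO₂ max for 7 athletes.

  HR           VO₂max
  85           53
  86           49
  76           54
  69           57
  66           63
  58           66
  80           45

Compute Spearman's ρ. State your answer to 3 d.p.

Rank HR: 6, 7, 4, 3, 2, 1, 5
Rank VO₂max: 3, 2, 4, 5, 6, 7, 1
d = rank(HR) − rank(VO₂max): 3, 5, 0, -2, -4, -6, 4; Σd² = 106
ρ = 1 − 6Σd² / [n(n²−1)] = 1 − 6×106 / (7×48) = 1 − 636/336 ≈ -0.893

-0.893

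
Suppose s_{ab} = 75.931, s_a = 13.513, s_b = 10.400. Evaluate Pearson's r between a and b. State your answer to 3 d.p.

r = Cov(a,b) / (s_a · s_b) = 75.931 / (13.513 × 10.400)
  = 75.931 / 140.5352 ≈ 0.540

0.540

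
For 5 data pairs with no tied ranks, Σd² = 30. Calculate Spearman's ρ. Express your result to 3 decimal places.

-0.500

ρ = 1 − 6Σd² / [n(n²−1)] = 1 − 6×30 / (5×24)
  = 1 − 180/120 = 1 − 1.5000 ≈ -0.500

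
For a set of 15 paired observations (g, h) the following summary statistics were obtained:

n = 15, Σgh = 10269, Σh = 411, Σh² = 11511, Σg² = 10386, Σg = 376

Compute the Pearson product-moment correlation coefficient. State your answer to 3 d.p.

r = (nΣgh − ΣgΣh) / √[(nΣg² − (Σg)²)(nΣh² − (Σh)²)]
Numerator: 15×10269 − 376×411 = -501
Denominator: √[(155790 − 141376)(172665 − 168921)] = √[14414 × 3744] = 7346.1565
r = -501 / 7346.1565 ≈ -0.068

-0.068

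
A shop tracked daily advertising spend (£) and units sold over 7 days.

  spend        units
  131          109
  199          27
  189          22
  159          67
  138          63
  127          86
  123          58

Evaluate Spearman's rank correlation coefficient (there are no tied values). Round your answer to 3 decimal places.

-0.536

Rank spend: 3, 7, 6, 5, 4, 2, 1
Rank units: 7, 2, 1, 5, 4, 6, 3
d = rank(spend) − rank(units): -4, 5, 5, 0, 0, -4, -2; Σd² = 86
ρ = 1 − 6Σd² / [n(n²−1)] = 1 − 6×86 / (7×48) = 1 − 516/336 ≈ -0.536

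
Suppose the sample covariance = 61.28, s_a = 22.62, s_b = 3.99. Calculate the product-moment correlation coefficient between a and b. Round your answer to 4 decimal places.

0.6790

r = Cov(a,b) / (s_a · s_b) = 61.28 / (22.62 × 3.99)
  = 61.28 / 90.2538 ≈ 0.6790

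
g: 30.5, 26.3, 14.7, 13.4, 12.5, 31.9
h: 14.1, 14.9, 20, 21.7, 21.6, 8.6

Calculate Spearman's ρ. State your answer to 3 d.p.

-0.943

Rank g: 5, 4, 3, 2, 1, 6
Rank h: 2, 3, 4, 6, 5, 1
d = rank(g) − rank(h): 3, 1, -1, -4, -4, 5; Σd² = 68
ρ = 1 − 6Σd² / [n(n²−1)] = 1 − 6×68 / (6×35) = 1 − 408/210 ≈ -0.943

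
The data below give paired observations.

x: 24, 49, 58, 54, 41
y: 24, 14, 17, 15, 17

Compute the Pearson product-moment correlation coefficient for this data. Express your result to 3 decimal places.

n = 5, Σx = 226, Σy = 87, Σx² = 10938, Σy² = 1575, Σxy = 3755
nΣxy − ΣxΣy = 18775 − 19662 = -887
nΣx² − (Σx)² = 54690 − 51076 = 3614; nΣy² − (Σy)² = 7875 − 7569 = 306
r = -887 / √(3614 × 306) = -887 / 1051.6102 ≈ -0.843

-0.843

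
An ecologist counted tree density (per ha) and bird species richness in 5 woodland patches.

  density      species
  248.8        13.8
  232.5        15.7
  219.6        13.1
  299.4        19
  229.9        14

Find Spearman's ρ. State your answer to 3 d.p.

Rank density: 4, 3, 1, 5, 2
Rank species: 2, 4, 1, 5, 3
d = rank(density) − rank(species): 2, -1, 0, 0, -1; Σd² = 6
ρ = 1 − 6Σd² / [n(n²−1)] = 1 − 6×6 / (5×24) = 1 − 36/120 ≈ 0.700

0.700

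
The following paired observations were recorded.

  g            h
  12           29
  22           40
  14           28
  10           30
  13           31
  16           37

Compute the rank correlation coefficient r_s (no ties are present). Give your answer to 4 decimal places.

0.6000

Rank g: 2, 6, 4, 1, 3, 5
Rank h: 2, 6, 1, 3, 4, 5
d = rank(g) − rank(h): 0, 0, 3, -2, -1, 0; Σd² = 14
ρ = 1 − 6Σd² / [n(n²−1)] = 1 − 6×14 / (6×35) = 1 − 84/210 ≈ 0.6000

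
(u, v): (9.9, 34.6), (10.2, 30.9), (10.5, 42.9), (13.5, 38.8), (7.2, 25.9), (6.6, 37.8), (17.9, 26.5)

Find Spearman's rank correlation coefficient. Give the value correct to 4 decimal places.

0.1429

Rank u: 3, 4, 5, 6, 2, 1, 7
Rank v: 4, 3, 7, 6, 1, 5, 2
d = rank(u) − rank(v): -1, 1, -2, 0, 1, -4, 5; Σd² = 48
ρ = 1 − 6Σd² / [n(n²−1)] = 1 − 6×48 / (7×48) = 1 − 288/336 ≈ 0.1429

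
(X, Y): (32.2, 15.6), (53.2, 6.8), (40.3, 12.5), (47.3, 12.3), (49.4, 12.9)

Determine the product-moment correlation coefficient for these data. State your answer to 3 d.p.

-0.810

n = 5, ΣX = 222.4, ΣY = 60.1, ΣX² = 10168.82, ΣY² = 763.55, ΣXY = 2586.88
nΣXY − ΣXΣY = 12934.4 − 13366.24 = -431.84
nΣX² − (ΣX)² = 50844.1 − 49461.76 = 1382.34; nΣY² − (ΣY)² = 3817.75 − 3612.01 = 205.74
r = -431.84 / √(1382.34 × 205.74) = -431.84 / 533.2941 ≈ -0.810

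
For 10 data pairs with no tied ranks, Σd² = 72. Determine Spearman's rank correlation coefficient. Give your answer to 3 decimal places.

ρ = 1 − 6Σd² / [n(n²−1)] = 1 − 6×72 / (10×99)
  = 1 − 432/990 = 1 − 0.4364 ≈ 0.564

0.564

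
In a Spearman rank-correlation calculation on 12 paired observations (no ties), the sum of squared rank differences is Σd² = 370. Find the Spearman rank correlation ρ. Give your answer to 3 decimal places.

ρ = 1 − 6Σd² / [n(n²−1)] = 1 − 6×370 / (12×143)
  = 1 − 2220/1716 = 1 − 1.2937 ≈ -0.294

-0.294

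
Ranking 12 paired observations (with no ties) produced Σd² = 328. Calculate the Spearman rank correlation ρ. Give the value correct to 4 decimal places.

-0.1469

ρ = 1 − 6Σd² / [n(n²−1)] = 1 − 6×328 / (12×143)
  = 1 − 1968/1716 = 1 − 1.14685 ≈ -0.1469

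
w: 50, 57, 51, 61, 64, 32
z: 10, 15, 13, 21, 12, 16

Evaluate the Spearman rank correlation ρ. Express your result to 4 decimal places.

0.0286

Rank w: 2, 4, 3, 5, 6, 1
Rank z: 1, 4, 3, 6, 2, 5
d = rank(w) − rank(z): 1, 0, 0, -1, 4, -4; Σd² = 34
ρ = 1 − 6Σd² / [n(n²−1)] = 1 − 6×34 / (6×35) = 1 − 204/210 ≈ 0.0286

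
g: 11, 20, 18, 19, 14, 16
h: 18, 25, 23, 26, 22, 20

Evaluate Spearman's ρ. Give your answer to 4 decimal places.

0.8857

Rank g: 1, 6, 4, 5, 2, 3
Rank h: 1, 5, 4, 6, 3, 2
d = rank(g) − rank(h): 0, 1, 0, -1, -1, 1; Σd² = 4
ρ = 1 − 6Σd² / [n(n²−1)] = 1 − 6×4 / (6×35) = 1 − 24/210 ≈ 0.8857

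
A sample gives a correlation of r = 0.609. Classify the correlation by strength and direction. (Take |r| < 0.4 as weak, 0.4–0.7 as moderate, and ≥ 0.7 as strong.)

r = 0.609 > 0 so the relationship is positive.
|r| = 0.609, which falls in the moderate range.

moderate positive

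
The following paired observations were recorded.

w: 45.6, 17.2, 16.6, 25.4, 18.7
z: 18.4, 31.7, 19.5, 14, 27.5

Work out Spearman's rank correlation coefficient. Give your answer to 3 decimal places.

Rank w: 5, 2, 1, 4, 3
Rank z: 2, 5, 3, 1, 4
d = rank(w) − rank(z): 3, -3, -2, 3, -1; Σd² = 32
ρ = 1 − 6Σd² / [n(n²−1)] = 1 − 6×32 / (5×24) = 1 − 192/120 ≈ -0.600

-0.600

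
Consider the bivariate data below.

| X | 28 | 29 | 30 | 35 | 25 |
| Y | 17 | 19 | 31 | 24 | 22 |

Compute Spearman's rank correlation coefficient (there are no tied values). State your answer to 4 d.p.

Rank X: 2, 3, 4, 5, 1
Rank Y: 1, 2, 5, 4, 3
d = rank(X) − rank(Y): 1, 1, -1, 1, -2; Σd² = 8
ρ = 1 − 6Σd² / [n(n²−1)] = 1 − 6×8 / (5×24) = 1 − 48/120 ≈ 0.6000

0.6000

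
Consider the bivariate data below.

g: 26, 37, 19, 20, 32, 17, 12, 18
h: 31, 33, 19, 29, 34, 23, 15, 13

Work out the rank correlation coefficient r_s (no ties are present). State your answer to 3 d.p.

0.857

Rank g: 6, 8, 4, 5, 7, 2, 1, 3
Rank h: 6, 7, 3, 5, 8, 4, 2, 1
d = rank(g) − rank(h): 0, 1, 1, 0, -1, -2, -1, 2; Σd² = 12
ρ = 1 − 6Σd² / [n(n²−1)] = 1 − 6×12 / (8×63) = 1 − 72/504 ≈ 0.857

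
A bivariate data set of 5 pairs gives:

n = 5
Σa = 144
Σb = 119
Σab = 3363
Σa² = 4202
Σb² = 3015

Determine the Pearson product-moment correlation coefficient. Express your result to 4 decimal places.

r = (nΣab − ΣaΣb) / √[(nΣa² − (Σa)²)(nΣb² − (Σb)²)]
Numerator: 5×3363 − 144×119 = -321
Denominator: √[(21010 − 20736)(15075 − 14161)] = √[274 × 914] = 500.4358
r = -321 / 500.4358 ≈ -0.6414

-0.6414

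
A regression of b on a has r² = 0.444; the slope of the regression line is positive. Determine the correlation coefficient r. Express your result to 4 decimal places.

|r| = √0.444 = 0.6663
The association is positive, so r = 0.6663.

0.6663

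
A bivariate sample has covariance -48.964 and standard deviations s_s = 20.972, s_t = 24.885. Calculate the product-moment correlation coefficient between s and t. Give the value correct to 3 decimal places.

r = Cov(s,t) / (s_s · s_t) = -48.964 / (20.972 × 24.885)
  = -48.964 / 521.8882 ≈ -0.094

-0.094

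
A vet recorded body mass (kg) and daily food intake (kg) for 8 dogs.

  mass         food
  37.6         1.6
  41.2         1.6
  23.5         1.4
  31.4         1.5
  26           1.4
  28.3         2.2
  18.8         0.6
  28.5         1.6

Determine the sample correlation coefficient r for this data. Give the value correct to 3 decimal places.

0.519

n = 8, Σx = 235.3, Σy = 11.9, Σx² = 7291.99, Σy² = 19.05, Σxy = 361.62
nΣxy − ΣxΣy = 2892.96 − 2800.07 = 92.89
nΣx² − (Σx)² = 58335.92 − 55366.09 = 2969.83; nΣy² − (Σy)² = 152.4 − 141.61 = 10.79
r = 92.89 / √(2969.83 × 10.79) = 92.89 / 179.0097 ≈ 0.519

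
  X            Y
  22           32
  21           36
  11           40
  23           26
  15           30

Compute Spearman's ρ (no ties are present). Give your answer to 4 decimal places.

Rank X: 4, 3, 1, 5, 2
Rank Y: 3, 4, 5, 1, 2
d = rank(X) − rank(Y): 1, -1, -4, 4, 0; Σd² = 34
ρ = 1 − 6Σd² / [n(n²−1)] = 1 − 6×34 / (5×24) = 1 − 204/120 ≈ -0.7000

-0.7000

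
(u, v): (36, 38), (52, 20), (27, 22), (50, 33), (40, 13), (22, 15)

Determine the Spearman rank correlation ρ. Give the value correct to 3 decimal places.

0.086

Rank u: 3, 6, 2, 5, 4, 1
Rank v: 6, 3, 4, 5, 1, 2
d = rank(u) − rank(v): -3, 3, -2, 0, 3, -1; Σd² = 32
ρ = 1 − 6Σd² / [n(n²−1)] = 1 − 6×32 / (6×35) = 1 − 192/210 ≈ 0.086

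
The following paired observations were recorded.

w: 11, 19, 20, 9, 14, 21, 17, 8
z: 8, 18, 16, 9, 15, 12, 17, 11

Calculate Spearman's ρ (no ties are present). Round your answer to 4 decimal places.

0.5952

Rank w: 3, 6, 7, 2, 4, 8, 5, 1
Rank z: 1, 8, 6, 2, 5, 4, 7, 3
d = rank(w) − rank(z): 2, -2, 1, 0, -1, 4, -2, -2; Σd² = 34
ρ = 1 − 6Σd² / [n(n²−1)] = 1 − 6×34 / (8×63) = 1 − 204/504 ≈ 0.5952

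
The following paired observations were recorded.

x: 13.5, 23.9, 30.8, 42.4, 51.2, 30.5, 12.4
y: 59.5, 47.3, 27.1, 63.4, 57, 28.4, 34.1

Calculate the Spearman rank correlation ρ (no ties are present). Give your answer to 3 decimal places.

Rank x: 2, 3, 5, 6, 7, 4, 1
Rank y: 6, 4, 1, 7, 5, 2, 3
d = rank(x) − rank(y): -4, -1, 4, -1, 2, 2, -2; Σd² = 46
ρ = 1 − 6Σd² / [n(n²−1)] = 1 − 6×46 / (7×48) = 1 − 276/336 ≈ 0.179

0.179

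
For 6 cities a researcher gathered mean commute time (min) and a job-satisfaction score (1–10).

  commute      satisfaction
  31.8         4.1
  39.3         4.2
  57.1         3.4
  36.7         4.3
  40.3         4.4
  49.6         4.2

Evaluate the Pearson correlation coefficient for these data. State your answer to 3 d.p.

n = 6, Σx = 254.8, Σy = 24.6, Σx² = 11247.28, Σy² = 101.5, Σxy = 1033.03
nΣxy − ΣxΣy = 6198.18 − 6268.08 = -69.9
nΣx² − (Σx)² = 67483.68 − 64923.04 = 2560.64; nΣy² − (Σy)² = 609 − 605.16 = 3.84
r = -69.9 / √(2560.64 × 3.84) = -69.9 / 99.1608 ≈ -0.705

-0.705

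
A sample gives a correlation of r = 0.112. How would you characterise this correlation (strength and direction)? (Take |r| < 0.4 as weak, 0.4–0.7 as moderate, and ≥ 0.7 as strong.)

weak positive

r = 0.112 > 0 so the relationship is positive.
|r| = 0.112, which falls in the weak range.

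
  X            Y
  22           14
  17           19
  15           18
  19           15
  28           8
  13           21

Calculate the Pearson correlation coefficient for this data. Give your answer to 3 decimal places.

-0.977

n = 6, ΣX = 114, ΣY = 95, ΣX² = 2312, ΣY² = 1611, ΣXY = 1683
nΣXY − ΣXΣY = 10098 − 10830 = -732
nΣX² − (ΣX)² = 13872 − 12996 = 876; nΣY² − (ΣY)² = 9666 − 9025 = 641
r = -732 / √(876 × 641) = -732 / 749.3437 ≈ -0.977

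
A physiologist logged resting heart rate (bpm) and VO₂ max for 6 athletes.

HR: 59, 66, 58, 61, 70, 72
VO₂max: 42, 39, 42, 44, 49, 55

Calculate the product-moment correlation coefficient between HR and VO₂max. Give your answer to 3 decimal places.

0.742

n = 6, Σx = 386, Σy = 271, Σx² = 25006, Σy² = 12411, Σxy = 17562
nΣxy − ΣxΣy = 105372 − 104606 = 766
nΣx² − (Σx)² = 150036 − 148996 = 1040; nΣy² − (Σy)² = 74466 − 73441 = 1025
r = 766 / √(1040 × 1025) = 766 / 1032.4728 ≈ 0.742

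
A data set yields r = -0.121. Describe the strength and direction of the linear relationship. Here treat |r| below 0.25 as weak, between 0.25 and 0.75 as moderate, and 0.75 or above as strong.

r = -0.121 < 0 so the relationship is negative.
|r| = 0.121, which falls in the weak range.

weak negative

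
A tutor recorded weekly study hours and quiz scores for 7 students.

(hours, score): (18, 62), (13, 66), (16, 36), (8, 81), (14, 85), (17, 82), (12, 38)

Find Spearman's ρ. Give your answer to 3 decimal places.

-0.036

Rank hours: 7, 3, 5, 1, 4, 6, 2
Rank score: 3, 4, 1, 5, 7, 6, 2
d = rank(hours) − rank(score): 4, -1, 4, -4, -3, 0, 0; Σd² = 58
ρ = 1 − 6Σd² / [n(n²−1)] = 1 − 6×58 / (7×48) = 1 − 348/336 ≈ -0.036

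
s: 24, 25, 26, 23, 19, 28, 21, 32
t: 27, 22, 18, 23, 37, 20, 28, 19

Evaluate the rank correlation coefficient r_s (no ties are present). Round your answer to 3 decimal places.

-0.905

Rank s: 4, 5, 6, 3, 1, 7, 2, 8
Rank t: 6, 4, 1, 5, 8, 3, 7, 2
d = rank(s) − rank(t): -2, 1, 5, -2, -7, 4, -5, 6; Σd² = 160
ρ = 1 − 6Σd² / [n(n²−1)] = 1 − 6×160 / (8×63) = 1 − 960/504 ≈ -0.905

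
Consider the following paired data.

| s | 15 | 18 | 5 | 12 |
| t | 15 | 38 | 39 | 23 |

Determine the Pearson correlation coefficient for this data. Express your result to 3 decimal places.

-0.293

n = 4, Σs = 50, Σt = 115, Σs² = 718, Σt² = 3719, Σst = 1380
nΣst − ΣsΣt = 5520 − 5750 = -230
nΣs² − (Σs)² = 2872 − 2500 = 372; nΣt² − (Σt)² = 14876 − 13225 = 1651
r = -230 / √(372 × 1651) = -230 / 783.6913 ≈ -0.293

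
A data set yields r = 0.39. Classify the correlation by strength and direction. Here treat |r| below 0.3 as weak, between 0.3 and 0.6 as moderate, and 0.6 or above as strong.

r = 0.39 > 0 so the relationship is positive.
|r| = 0.39, which falls in the moderate range.

moderate positive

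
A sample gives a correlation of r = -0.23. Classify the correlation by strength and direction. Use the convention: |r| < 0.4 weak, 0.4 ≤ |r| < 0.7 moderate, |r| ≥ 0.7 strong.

r = -0.23 < 0 so the relationship is negative.
|r| = 0.23, which falls in the weak range.

weak negative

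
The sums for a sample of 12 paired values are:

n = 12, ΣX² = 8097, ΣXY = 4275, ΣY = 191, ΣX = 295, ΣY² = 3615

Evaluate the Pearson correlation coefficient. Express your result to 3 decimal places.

-0.603

r = (nΣXY − ΣXΣY) / √[(nΣX² − (ΣX)²)(nΣY² − (ΣY)²)]
Numerator: 12×4275 − 295×191 = -5045
Denominator: √[(97164 − 87025)(43380 − 36481)] = √[10139 × 6899] = 8363.5495
r = -5045 / 8363.5495 ≈ -0.603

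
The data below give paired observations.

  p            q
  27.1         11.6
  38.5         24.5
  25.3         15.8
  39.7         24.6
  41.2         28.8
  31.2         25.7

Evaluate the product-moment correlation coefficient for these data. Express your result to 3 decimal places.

0.837

n = 6, Σp = 203, Σq = 131, Σp² = 7103.72, Σq² = 3079.54, Σpq = 4622.37
nΣpq − ΣpΣq = 27734.22 − 26593 = 1141.22
nΣp² − (Σp)² = 42622.32 − 41209 = 1413.32; nΣq² − (Σq)² = 18477.24 − 17161 = 1316.24
r = 1141.22 / √(1413.32 × 1316.24) = 1141.22 / 1363.9165 ≈ 0.837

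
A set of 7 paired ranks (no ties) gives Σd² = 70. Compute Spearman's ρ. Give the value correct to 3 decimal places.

ρ = 1 − 6Σd² / [n(n²−1)] = 1 − 6×70 / (7×48)
  = 1 − 420/336 = 1 − 1.2500 ≈ -0.250

-0.250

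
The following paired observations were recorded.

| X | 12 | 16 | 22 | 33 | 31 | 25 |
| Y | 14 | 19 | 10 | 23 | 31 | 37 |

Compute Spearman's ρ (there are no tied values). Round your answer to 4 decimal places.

0.6000

Rank X: 1, 2, 3, 6, 5, 4
Rank Y: 2, 3, 1, 4, 5, 6
d = rank(X) − rank(Y): -1, -1, 2, 2, 0, -2; Σd² = 14
ρ = 1 − 6Σd² / [n(n²−1)] = 1 − 6×14 / (6×35) = 1 − 84/210 ≈ 0.6000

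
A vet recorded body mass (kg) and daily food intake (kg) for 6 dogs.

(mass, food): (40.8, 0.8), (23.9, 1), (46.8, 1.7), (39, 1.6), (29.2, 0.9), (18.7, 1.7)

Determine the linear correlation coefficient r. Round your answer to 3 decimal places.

0.085

n = 6, Σx = 198.4, Σy = 7.7, Σx² = 7149.42, Σy² = 10.79, Σxy = 256.57
nΣxy − ΣxΣy = 1539.42 − 1527.68 = 11.74
nΣx² − (Σx)² = 42896.52 − 39362.56 = 3533.96; nΣy² − (Σy)² = 64.74 − 59.29 = 5.45
r = 11.74 / √(3533.96 × 5.45) = 11.74 / 138.7807 ≈ 0.085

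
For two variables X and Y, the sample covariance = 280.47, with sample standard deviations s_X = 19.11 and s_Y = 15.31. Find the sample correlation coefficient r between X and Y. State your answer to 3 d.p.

0.959

r = Cov(X,Y) / (s_X · s_Y) = 280.47 / (19.11 × 15.31)
  = 280.47 / 292.5741 ≈ 0.959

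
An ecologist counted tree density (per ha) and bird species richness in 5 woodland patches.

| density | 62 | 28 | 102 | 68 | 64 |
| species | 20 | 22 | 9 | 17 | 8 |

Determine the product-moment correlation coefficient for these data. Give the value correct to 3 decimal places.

-0.721

n = 5, Σx = 324, Σy = 76, Σx² = 23752, Σy² = 1318, Σxy = 4442
nΣxy − ΣxΣy = 22210 − 24624 = -2414
nΣx² − (Σx)² = 118760 − 104976 = 13784; nΣy² − (Σy)² = 6590 − 5776 = 814
r = -2414 / √(13784 × 814) = -2414 / 3349.6531 ≈ -0.721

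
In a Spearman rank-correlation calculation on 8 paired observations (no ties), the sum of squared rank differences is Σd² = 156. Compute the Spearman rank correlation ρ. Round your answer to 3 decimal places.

ρ = 1 − 6Σd² / [n(n²−1)] = 1 − 6×156 / (8×63)
  = 1 − 936/504 = 1 − 1.8571 ≈ -0.857

-0.857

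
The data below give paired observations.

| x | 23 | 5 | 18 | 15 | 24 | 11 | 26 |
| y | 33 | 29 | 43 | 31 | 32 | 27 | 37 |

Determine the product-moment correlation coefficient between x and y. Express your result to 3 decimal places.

0.515

n = 7, Σx = 122, Σy = 232, Σx² = 2476, Σy² = 7862, Σxy = 4170
nΣxy − ΣxΣy = 29190 − 28304 = 886
nΣx² − (Σx)² = 17332 − 14884 = 2448; nΣy² − (Σy)² = 55034 − 53824 = 1210
r = 886 / √(2448 × 1210) = 886 / 1721.0694 ≈ 0.515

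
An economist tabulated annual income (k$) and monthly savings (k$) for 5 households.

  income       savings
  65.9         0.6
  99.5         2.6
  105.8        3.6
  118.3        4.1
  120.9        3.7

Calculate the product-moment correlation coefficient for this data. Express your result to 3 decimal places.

0.974

n = 5, Σx = 510.4, Σy = 14.6, Σx² = 54048.4, Σy² = 50.58, Σxy = 1611.48
nΣxy − ΣxΣy = 8057.4 − 7451.84 = 605.56
nΣx² − (Σx)² = 270242 − 260508.16 = 9733.84; nΣy² − (Σy)² = 252.9 − 213.16 = 39.74
r = 605.56 / √(9733.84 × 39.74) = 605.56 / 621.9508 ≈ 0.974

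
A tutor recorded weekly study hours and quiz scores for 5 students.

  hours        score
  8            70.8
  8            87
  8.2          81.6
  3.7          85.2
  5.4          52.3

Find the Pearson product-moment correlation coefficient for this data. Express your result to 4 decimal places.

n = 5, Σx = 33.3, Σy = 376.9, Σx² = 238.09, Σy² = 29234.53, Σxy = 2529.18
nΣxy − ΣxΣy = 12645.9 − 12550.77 = 95.13
nΣx² − (Σx)² = 1190.45 − 1108.89 = 81.56; nΣy² − (Σy)² = 146172.65 − 142053.61 = 4119.04
r = 95.13 / √(81.56 × 4119.04) = 95.13 / 579.6110 ≈ 0.1641

0.1641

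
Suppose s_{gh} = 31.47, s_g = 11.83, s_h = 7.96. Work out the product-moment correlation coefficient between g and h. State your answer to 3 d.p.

0.334

r = Cov(g,h) / (s_g · s_h) = 31.47 / (11.83 × 7.96)
  = 31.47 / 94.1668 ≈ 0.334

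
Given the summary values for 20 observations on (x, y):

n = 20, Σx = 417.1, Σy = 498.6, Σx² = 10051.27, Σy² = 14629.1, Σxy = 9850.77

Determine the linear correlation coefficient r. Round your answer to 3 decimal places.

-0.317

r = (nΣxy − ΣxΣy) / √[(nΣx² − (Σx)²)(nΣy² − (Σy)²)]
Numerator: 20×9850.77 − 417.1×498.6 = -10950.66
Denominator: √[(201025.4 − 173972.41)(292582 − 248601.96)] = √[27052.99 × 43980.04] = 34493.3556
r = -10950.66 / 34493.3556 ≈ -0.317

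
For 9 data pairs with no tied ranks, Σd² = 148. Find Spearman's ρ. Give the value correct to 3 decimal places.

-0.233

ρ = 1 − 6Σd² / [n(n²−1)] = 1 − 6×148 / (9×80)
  = 1 − 888/720 = 1 − 1.2333 ≈ -0.233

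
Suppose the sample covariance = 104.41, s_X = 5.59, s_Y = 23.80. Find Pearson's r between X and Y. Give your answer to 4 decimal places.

r = Cov(X,Y) / (s_X · s_Y) = 104.41 / (5.59 × 23.80)
  = 104.41 / 133.0420 ≈ 0.7848

0.7848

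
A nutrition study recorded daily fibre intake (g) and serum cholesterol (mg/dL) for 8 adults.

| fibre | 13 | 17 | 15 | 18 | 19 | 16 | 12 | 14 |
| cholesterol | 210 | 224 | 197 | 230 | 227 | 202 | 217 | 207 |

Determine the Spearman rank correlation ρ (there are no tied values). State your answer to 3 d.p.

Rank fibre: 2, 6, 4, 7, 8, 5, 1, 3
Rank cholesterol: 4, 6, 1, 8, 7, 2, 5, 3
d = rank(fibre) − rank(cholesterol): -2, 0, 3, -1, 1, 3, -4, 0; Σd² = 40
ρ = 1 − 6Σd² / [n(n²−1)] = 1 − 6×40 / (8×63) = 1 − 240/504 ≈ 0.524

0.524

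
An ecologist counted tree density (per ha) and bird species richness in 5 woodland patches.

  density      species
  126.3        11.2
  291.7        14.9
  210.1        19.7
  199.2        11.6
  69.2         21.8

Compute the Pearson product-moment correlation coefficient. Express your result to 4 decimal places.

-0.2971

n = 5, Σx = 896.5, Σy = 79.2, Σx² = 189651.87, Σy² = 1345.34, Σxy = 13719.14
nΣxy − ΣxΣy = 68595.7 − 71002.8 = -2407.1
nΣx² − (Σx)² = 948259.35 − 803712.25 = 144547.1; nΣy² − (Σy)² = 6726.7 − 6272.64 = 454.06
r = -2407.1 / √(144547.1 × 454.06) = -2407.1 / 8101.4231 ≈ -0.2971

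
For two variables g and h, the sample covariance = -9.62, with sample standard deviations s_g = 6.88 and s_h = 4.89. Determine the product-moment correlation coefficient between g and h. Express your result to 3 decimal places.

-0.286

r = Cov(g,h) / (s_g · s_h) = -9.62 / (6.88 × 4.89)
  = -9.62 / 33.6432 ≈ -0.286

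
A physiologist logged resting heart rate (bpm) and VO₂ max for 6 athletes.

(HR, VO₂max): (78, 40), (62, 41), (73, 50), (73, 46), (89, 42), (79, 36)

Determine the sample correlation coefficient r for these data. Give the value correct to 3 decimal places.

n = 6, Σx = 454, Σy = 255, Σx² = 34748, Σy² = 10957, Σxy = 19252
nΣxy − ΣxΣy = 115512 − 115770 = -258
nΣx² − (Σx)² = 208488 − 206116 = 2372; nΣy² − (Σy)² = 65742 − 65025 = 717
r = -258 / √(2372 × 717) = -258 / 1304.1181 ≈ -0.198

-0.198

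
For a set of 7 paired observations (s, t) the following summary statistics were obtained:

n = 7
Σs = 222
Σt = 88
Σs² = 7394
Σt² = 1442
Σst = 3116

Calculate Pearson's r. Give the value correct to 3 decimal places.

r = (nΣst − ΣsΣt) / √[(nΣs² − (Σs)²)(nΣt² − (Σt)²)]
Numerator: 7×3116 − 222×88 = 2276
Denominator: √[(51758 − 49284)(10094 − 7744)] = √[2474 × 2350] = 2411.2030
r = 2276 / 2411.2030 ≈ 0.944

0.944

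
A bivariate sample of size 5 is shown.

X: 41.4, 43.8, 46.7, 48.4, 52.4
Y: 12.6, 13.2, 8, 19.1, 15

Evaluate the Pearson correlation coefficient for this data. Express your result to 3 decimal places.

n = 5, ΣX = 232.7, ΣY = 67.9, ΣX² = 10901.61, ΣY² = 986.81, ΣXY = 3183.84
nΣXY − ΣXΣY = 15919.2 − 15800.33 = 118.87
nΣX² − (ΣX)² = 54508.05 − 54149.29 = 358.76; nΣY² − (ΣY)² = 4934.05 − 4610.41 = 323.64
r = 118.87 / √(358.76 × 323.64) = 118.87 / 340.7478 ≈ 0.349

0.349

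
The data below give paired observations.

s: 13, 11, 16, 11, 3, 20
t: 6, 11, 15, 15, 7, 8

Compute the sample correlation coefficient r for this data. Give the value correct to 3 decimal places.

n = 6, Σs = 74, Σt = 62, Σs² = 1076, Σt² = 720, Σst = 785
nΣst − ΣsΣt = 4710 − 4588 = 122
nΣs² − (Σs)² = 6456 − 5476 = 980; nΣt² − (Σt)² = 4320 − 3844 = 476
r = 122 / √(980 × 476) = 122 / 682.9934 ≈ 0.179

0.179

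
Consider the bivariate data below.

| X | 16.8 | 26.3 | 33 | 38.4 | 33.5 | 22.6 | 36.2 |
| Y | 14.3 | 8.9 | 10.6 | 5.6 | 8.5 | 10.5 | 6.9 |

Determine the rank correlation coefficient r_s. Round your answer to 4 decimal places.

-0.8929

Rank X: 1, 3, 4, 7, 5, 2, 6
Rank Y: 7, 4, 6, 1, 3, 5, 2
d = rank(X) − rank(Y): -6, -1, -2, 6, 2, -3, 4; Σd² = 106
ρ = 1 − 6Σd² / [n(n²−1)] = 1 − 6×106 / (7×48) = 1 − 636/336 ≈ -0.8929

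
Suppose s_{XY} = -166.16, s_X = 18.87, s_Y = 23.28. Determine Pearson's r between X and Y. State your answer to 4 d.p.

r = Cov(X,Y) / (s_X · s_Y) = -166.16 / (18.87 × 23.28)
  = -166.16 / 439.2936 ≈ -0.3782

-0.3782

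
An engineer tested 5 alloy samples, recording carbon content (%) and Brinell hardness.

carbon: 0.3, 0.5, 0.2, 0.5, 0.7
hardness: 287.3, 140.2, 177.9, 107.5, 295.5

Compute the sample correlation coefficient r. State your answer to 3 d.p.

0.131

n = 5, Σx = 2.2, Σy = 1008.4, Σx² = 1.12, Σy² = 232722.24, Σxy = 452.47
nΣxy − ΣxΣy = 2262.35 − 2218.48 = 43.87
nΣx² − (Σx)² = 5.6 − 4.84 = 0.76; nΣy² − (Σy)² = 1163611.2 − 1016870.56 = 146740.64
r = 43.87 / √(0.76 × 146740.64) = 43.87 / 333.9504 ≈ 0.131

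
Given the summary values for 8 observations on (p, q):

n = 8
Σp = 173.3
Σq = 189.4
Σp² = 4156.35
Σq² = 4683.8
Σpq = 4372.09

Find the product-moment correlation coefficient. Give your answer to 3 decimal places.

r = (nΣpq − ΣpΣq) / √[(nΣp² − (Σp)²)(nΣq² − (Σq)²)]
Numerator: 8×4372.09 − 173.3×189.4 = 2153.7
Denominator: √[(33250.8 − 30032.89)(37470.4 − 35872.36)] = √[3217.91 × 1598.04] = 2267.6748
r = 2153.7 / 2267.6748 ≈ 0.950

0.950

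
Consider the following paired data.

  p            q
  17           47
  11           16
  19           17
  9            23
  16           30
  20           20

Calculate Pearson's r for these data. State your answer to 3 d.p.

0.151

n = 6, Σp = 92, Σq = 153, Σp² = 1508, Σq² = 4583, Σpq = 2385
nΣpq − ΣpΣq = 14310 − 14076 = 234
nΣp² − (Σp)² = 9048 − 8464 = 584; nΣq² − (Σq)² = 27498 − 23409 = 4089
r = 234 / √(584 × 4089) = 234 / 1545.3077 ≈ 0.151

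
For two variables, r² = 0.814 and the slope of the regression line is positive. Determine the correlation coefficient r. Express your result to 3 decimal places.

0.902

|r| = √0.814 = 0.902
The association is positive, so r = 0.902.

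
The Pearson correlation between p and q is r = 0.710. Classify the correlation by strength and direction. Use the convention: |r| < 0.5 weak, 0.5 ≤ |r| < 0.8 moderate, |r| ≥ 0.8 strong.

r = 0.710 > 0 so the relationship is positive.
|r| = 0.710, which falls in the moderate range.

moderate positive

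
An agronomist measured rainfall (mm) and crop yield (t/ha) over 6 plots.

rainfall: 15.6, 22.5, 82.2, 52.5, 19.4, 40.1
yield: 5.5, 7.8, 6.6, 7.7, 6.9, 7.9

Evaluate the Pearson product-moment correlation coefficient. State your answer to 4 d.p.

0.1443

n = 6, Σx = 232.3, Σy = 42.4, Σx² = 12247.07, Σy² = 303.96, Σxy = 1658.72
nΣxy − ΣxΣy = 9952.32 − 9849.52 = 102.8
nΣx² − (Σx)² = 73482.42 − 53963.29 = 19519.13; nΣy² − (Σy)² = 1823.76 − 1797.76 = 26
r = 102.8 / √(19519.13 × 26) = 102.8 / 712.3885 ≈ 0.1443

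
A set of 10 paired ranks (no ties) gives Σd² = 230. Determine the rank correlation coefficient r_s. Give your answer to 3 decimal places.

-0.394

ρ = 1 − 6Σd² / [n(n²−1)] = 1 − 6×230 / (10×99)
  = 1 − 1380/990 = 1 − 1.3939 ≈ -0.394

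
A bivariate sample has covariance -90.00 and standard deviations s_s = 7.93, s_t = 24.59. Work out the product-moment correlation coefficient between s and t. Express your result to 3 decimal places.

-0.462

r = Cov(s,t) / (s_s · s_t) = -90.00 / (7.93 × 24.59)
  = -90.00 / 194.9987 ≈ -0.462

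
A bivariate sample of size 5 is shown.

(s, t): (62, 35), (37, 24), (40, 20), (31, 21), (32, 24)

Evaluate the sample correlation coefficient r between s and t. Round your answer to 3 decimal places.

0.886

n = 5, Σs = 202, Σt = 124, Σs² = 8798, Σt² = 3218, Σst = 5277
nΣst − ΣsΣt = 26385 − 25048 = 1337
nΣs² − (Σs)² = 43990 − 40804 = 3186; nΣt² − (Σt)² = 16090 − 15376 = 714
r = 1337 / √(3186 × 714) = 1337 / 1508.2453 ≈ 0.886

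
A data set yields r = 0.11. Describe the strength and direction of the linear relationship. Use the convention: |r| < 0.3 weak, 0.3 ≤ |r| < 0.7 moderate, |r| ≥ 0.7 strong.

weak positive

r = 0.11 > 0 so the relationship is positive.
|r| = 0.11, which falls in the weak range.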